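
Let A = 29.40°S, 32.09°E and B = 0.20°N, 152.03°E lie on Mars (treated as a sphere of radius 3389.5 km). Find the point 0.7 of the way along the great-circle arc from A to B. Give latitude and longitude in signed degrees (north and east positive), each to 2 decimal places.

The central angle between A and B is δ = 2.0225 rad.
With f = 0.7, the slerp weights are sin((1−f)δ)/sin δ = 0.6338 and sin(fδ)/sin δ = 1.0982.
Weighted sum of the unit vectors: (0.6338)·(0.7381,0.4628,-0.4909) + (1.0982)·(-0.8832,0.4690,0.0035) = (-0.5021, 0.8084, -0.3073).
Converting back: φ = atan2(z, √(x²+y²)) = -17.90°, λ = atan2(y, x) = 121.84°.

-17.90°, 121.84°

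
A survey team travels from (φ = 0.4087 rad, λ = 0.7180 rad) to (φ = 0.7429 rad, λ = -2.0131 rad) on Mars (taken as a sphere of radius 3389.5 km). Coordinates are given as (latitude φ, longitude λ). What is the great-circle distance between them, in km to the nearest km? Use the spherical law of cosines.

With latitudes φ₁ = 23.417°, φ₂ = 42.565° and longitude difference Δλ = -156.481°:
cos c = sin φ₁ sin φ₂ + cos φ₁ cos φ₂ cos Δλ = (0.3974)(0.6764) + (0.9176)(0.7365)(-0.9169) = -0.35088,
so c = arccos(-0.35088) = 1.92931 rad.
Distance = R·c = 3389.5 × 1.9293 ≈ 6539 km.

6539 km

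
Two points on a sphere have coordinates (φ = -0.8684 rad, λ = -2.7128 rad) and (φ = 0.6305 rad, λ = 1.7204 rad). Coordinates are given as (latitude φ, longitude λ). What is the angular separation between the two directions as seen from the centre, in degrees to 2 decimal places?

126.43°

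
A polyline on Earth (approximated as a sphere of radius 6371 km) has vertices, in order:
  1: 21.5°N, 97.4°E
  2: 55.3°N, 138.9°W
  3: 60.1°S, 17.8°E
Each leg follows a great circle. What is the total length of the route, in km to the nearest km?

Leg 1→2: central angle 1.5634 rad, distance 9960.2 km.
Leg 2→3: central angle 2.9102 rad, distance 18540.9 km.
Total: 9960.2 + 18540.9 ≈ 28501 km.

28501 km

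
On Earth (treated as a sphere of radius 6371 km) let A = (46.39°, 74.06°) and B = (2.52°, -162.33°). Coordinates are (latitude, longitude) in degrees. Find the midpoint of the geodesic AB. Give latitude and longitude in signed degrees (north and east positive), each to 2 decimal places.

42.33°, 154.73°

The central angle between A and B is δ = 1.9279 rad.
With f = 0.5, the slerp weights are sin((1−f)δ)/sin δ = 0.8768 and sin(fδ)/sin δ = 0.8768.
Weighted sum of the unit vectors: (0.8768)·(0.1894,0.6632,0.7241) + (0.8768)·(-0.9519,-0.3032,0.0440) = (-0.6685, 0.3156, 0.6734).
Converting back: φ = atan2(z, √(x²+y²)) = 42.33°, λ = atan2(y, x) = 154.73°.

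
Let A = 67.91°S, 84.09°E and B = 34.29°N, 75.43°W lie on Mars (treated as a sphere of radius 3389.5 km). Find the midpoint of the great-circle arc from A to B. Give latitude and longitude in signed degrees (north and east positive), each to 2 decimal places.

The central angle between A and B is δ = 2.5202 rad.
With f = 0.5, the slerp weights are sin((1−f)δ)/sin δ = 1.6356 and sin(fδ)/sin δ = 1.6356.
Weighted sum of the unit vectors: (1.6356)·(0.0387,0.3741,-0.9266) + (1.6356)·(0.2078,-0.7996,0.5634) = (0.4033, -0.6960, -0.5941).
Converting back: φ = atan2(z, √(x²+y²)) = -36.45°, λ = atan2(y, x) = -59.91°.

-36.45°, -59.91°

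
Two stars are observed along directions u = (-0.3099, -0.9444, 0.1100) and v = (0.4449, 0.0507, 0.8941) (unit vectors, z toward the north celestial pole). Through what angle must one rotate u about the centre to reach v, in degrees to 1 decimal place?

u·v = -0.0874; |u| = 1.0000, |v| = 1.0000.
cos θ = (u·v)/(|u||v|) = -0.0874, so θ = 95.0°.

95.0°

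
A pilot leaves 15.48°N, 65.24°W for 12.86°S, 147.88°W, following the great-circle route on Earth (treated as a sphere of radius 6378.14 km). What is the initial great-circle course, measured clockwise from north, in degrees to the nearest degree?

256°

Δλ = -82.640° = -1.4423 rad.
y = sin Δλ · cos φ₂ = (-0.9918)(0.9749) = -0.9669
x = cos φ₁ sin φ₂ − sin φ₁ cos φ₂ cos Δλ = (0.9637)(-0.2226) − (0.2669)(0.9749)(0.1281) = -0.2478
θ = atan2(y, x) = -104.38°; adding 360° gives 256°.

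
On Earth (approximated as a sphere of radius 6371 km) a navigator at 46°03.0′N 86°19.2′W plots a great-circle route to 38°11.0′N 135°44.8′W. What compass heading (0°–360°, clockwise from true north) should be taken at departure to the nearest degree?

Δλ = -49.427° = -0.8627 rad.
y = sin Δλ · cos φ₂ = (-0.7596)(0.7860) = -0.5971
x = cos φ₁ sin φ₂ − sin φ₁ cos φ₂ cos Δλ = (0.6940)(0.6182) − (0.7199)(0.7860)(0.6504) = 0.0610
θ = atan2(y, x) = -84.17°; adding 360° gives 276°.

276°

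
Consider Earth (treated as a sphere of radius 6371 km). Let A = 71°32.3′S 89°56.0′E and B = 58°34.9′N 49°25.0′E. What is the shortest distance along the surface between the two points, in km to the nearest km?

14806 km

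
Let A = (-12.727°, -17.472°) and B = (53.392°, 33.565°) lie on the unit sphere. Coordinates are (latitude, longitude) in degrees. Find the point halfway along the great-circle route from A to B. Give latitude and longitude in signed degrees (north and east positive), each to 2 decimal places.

Central angle δ = 1.3807 rad. Interpolating on the sphere with fraction f = 0.5:
P = [sin((1−f)δ)·A + sin(fδ)·B] / sin δ = 0.6485·A + 0.6485·B in Cartesian coordinates,
giving P = (0.9256, 0.0239, 0.3777), i.e. latitude 22.19°, longitude 1.48°.

22.19°, 1.48°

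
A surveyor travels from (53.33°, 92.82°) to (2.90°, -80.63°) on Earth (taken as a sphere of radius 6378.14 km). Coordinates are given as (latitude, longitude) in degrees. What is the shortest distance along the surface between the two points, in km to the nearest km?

13748 km

In radians: φ₁ = 0.9308, φ₂ = 0.0506, Δλ = -173.450° = -3.0273 rad.
Haversine: a = sin²(Δφ/2) + cos φ₁ cos φ₂ sin²(Δλ/2) = 0.1815 + (0.5972)(0.9987)(0.9967) = 0.77598.
Central angle c = 2·arcsin(√a) = 2.15552 rad.
Distance = R·c = 6378.14 × 2.1555 ≈ 13748 km.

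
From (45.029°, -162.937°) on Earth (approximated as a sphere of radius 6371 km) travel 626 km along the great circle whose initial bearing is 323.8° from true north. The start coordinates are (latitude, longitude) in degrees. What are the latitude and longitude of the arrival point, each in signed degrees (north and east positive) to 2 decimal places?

49.46°, -168.05°

Angular distance δ = d/R = 626/6371 = 0.09826 rad; initial bearing θ = 5.6514 rad.
sin φ₂ = sin φ₁ cos δ + cos φ₁ sin δ cos θ = (0.7075)(0.9952) + (0.7067)(0.0981)(0.8070) = 0.7600, so φ₂ = 49.46°.
Δλ = atan2(sin θ sin δ cos φ₁, cos δ − sin φ₁ sin φ₂) = atan2(-0.0409, 0.4575) = -5.114°.
λ₂ = -162.937° − 5.114° = -168.05°.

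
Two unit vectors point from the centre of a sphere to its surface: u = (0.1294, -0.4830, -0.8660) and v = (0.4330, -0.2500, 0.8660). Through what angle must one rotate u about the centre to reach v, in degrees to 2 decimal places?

124.97°

u·v = -0.5732; |u| = 1.0000, |v| = 1.0000.
cos θ = (u·v)/(|u||v|) = -0.5732, so θ = 124.97°.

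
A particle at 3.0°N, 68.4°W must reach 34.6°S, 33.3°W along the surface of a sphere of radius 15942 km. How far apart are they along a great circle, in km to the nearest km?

With latitudes φ₁ = 3.000°, φ₂ = -34.600° and longitude difference Δλ = 35.100°:
Haversine: a = sin²(Δφ/2) + cos φ₁ cos φ₂ sin²(Δλ/2) = 0.1039 + (0.9986)(0.8231)(0.0909) = 0.17860.
Central angle c = 2·arcsin(√a) = 0.87264 rad.
Distance = R·c = 15942 × 0.8726 ≈ 13912 km.

13912 km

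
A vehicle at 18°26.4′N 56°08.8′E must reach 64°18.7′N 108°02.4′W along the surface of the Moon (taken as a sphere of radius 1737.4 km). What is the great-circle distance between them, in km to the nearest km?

Let φ₁ = 0.3218 rad, φ₂ = 1.1225 rad, and Δλ = -2.8656 rad.
cos c = sin φ₁ sin φ₂ + cos φ₁ cos φ₂ cos Δλ = (0.3163)(0.9012) + (0.9487)(0.4335)(-0.9622) = -0.11061,
so c = arccos(-0.11061) = 1.68163 rad.
Distance = R·c = 1737.4 × 1.6816 ≈ 2922 km.

2922 km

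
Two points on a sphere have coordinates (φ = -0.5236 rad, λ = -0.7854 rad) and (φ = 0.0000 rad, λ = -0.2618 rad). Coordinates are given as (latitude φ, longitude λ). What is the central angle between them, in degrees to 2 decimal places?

41.41°

With latitudes φ₁ = -30.000°, φ₂ = 0.000° and longitude difference Δλ = 30.000°:
Haversine: a = sin²(Δφ/2) + cos φ₁ cos φ₂ sin²(Δλ/2) = 0.0670 + (0.8660)(1.0000)(0.0670) = 0.12500.
Central angle c = 2·arcsin(√a) = 0.72274 rad.
So the angular separation is 41.41°.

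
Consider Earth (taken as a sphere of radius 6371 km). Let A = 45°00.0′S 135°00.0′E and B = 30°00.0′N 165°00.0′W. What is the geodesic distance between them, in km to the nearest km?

10309 km

With latitudes φ₁ = -45.000°, φ₂ = 30.000° and longitude difference Δλ = 60.000°:
Haversine: a = sin²(Δφ/2) + cos φ₁ cos φ₂ sin²(Δλ/2) = 0.3706 + (0.7071)(0.8660)(0.2500) = 0.52368.
Central angle c = 2·arcsin(√a) = 1.61818 rad.
Distance = R·c = 6371 × 1.6182 ≈ 10309 km.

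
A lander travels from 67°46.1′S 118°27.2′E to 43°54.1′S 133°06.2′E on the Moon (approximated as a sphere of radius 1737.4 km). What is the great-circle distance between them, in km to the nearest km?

761 km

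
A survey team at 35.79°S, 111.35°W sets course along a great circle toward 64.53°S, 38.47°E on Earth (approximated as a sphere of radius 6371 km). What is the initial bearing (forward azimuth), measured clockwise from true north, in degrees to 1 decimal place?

With φ₁ = -0.6247, φ₂ = -1.1263, Δλ = 2.6149 rad, the forward-azimuth formula gives
θ = atan2( sin Δλ cos φ₂ , cos φ₁ sin φ₂ − sin φ₁ cos φ₂ cos Δλ ) = atan2(0.2162, -0.9497) = 167.18°.
So the initial bearing is 167.2°.

167.2°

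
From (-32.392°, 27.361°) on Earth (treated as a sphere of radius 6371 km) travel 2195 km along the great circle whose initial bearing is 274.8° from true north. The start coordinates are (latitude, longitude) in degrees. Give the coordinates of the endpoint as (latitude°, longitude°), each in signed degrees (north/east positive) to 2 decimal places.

-28.71°, 4.80°

Angular distance δ = d/R = 2195/6371 = 0.34453 rad; initial bearing θ = 4.7962 rad.
sin φ₂ = sin φ₁ cos δ + cos φ₁ sin δ cos θ = (-0.5357)(0.9412) + (0.8444)(0.3378)(0.0837) = -0.4804, so φ₂ = -28.71°.
Δλ = atan2(sin θ sin δ cos φ₁, cos δ − sin φ₁ sin φ₂) = atan2(-0.2842, 0.6839) = -22.566°.
λ₂ = 27.361° − 22.566° = 4.80°.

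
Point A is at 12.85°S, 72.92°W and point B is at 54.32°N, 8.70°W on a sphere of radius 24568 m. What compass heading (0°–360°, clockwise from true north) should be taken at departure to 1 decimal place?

31.8°

Δλ = 64.220° = 1.1209 rad.
y = sin Δλ · cos φ₂ = (0.9005)(0.5833) = 0.5252
x = cos φ₁ sin φ₂ − sin φ₁ cos φ₂ cos Δλ = (0.9750)(0.8123) − (-0.2224)(0.5833)(0.4349) = 0.8484
θ = atan2(y, x) = 31.76°, so the bearing is 31.8°.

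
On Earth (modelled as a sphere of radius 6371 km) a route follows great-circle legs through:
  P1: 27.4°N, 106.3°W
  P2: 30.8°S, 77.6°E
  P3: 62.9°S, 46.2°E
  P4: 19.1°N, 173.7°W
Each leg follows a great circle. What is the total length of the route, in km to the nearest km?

Leg P1→P2: central angle 3.0576 rad, distance 19479.9 km.
Leg P2→P3: central angle 0.6603 rad, distance 4206.7 km.
Leg P3→P4: central angle 2.2415 rad, distance 14280.6 km.
Total: 19479.9 + 4206.7 + 14280.6 ≈ 37967 km.

37967 km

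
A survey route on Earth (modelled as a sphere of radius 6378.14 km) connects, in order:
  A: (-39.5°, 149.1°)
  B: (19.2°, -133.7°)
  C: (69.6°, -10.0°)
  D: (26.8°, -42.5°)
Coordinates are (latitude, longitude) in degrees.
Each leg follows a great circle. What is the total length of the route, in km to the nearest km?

24745 km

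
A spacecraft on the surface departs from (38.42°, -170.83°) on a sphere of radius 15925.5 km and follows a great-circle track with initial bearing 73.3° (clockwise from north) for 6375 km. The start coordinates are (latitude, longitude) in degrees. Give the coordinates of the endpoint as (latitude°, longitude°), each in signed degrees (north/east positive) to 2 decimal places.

Angular distance δ = d/R = 6375/15925.5 = 0.40030 rad; initial bearing θ = 1.2793 rad.
sin φ₂ = sin φ₁ cos δ + cos φ₁ sin δ cos θ = (0.6214)(0.9209) + (0.7835)(0.3897)(0.2874) = 0.6600, so φ₂ = 41.30°.
Δλ = atan2(sin θ sin δ cos φ₁, cos δ − sin φ₁ sin φ₂) = atan2(0.2924, 0.5108) = 29.792°.
λ₂ = -170.830° + 29.792° = -141.04°.

41.30°, -141.04°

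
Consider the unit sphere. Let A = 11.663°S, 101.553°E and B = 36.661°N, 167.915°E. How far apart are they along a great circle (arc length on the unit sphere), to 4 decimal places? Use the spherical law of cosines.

In radians: φ₁ = -0.2036, φ₂ = 0.6399, Δλ = 66.362° = 1.1582 rad.
cos c = sin φ₁ sin φ₂ + cos φ₁ cos φ₂ cos Δλ = (-0.2022)(0.5971) + (0.9794)(0.8022)(0.4010) = 0.19430,
so c = arccos(0.19430) = 1.37526 rad.
On the unit sphere the arc length equals the central angle: 1.3753.

1.3753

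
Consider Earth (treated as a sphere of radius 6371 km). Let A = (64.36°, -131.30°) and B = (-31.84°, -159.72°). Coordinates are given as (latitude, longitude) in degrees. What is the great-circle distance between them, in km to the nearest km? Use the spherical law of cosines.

With latitudes φ₁ = 64.360°, φ₂ = -31.840° and longitude difference Δλ = -28.420°:
cos c = sin φ₁ sin φ₂ + cos φ₁ cos φ₂ cos Δλ = (0.9015)(-0.5275) + (0.4327)(0.8495)(0.8795) = -0.15230,
so c = arccos(-0.15230) = 1.72369 rad.
Distance = R·c = 6371 × 1.7237 ≈ 10982 km.

10982 km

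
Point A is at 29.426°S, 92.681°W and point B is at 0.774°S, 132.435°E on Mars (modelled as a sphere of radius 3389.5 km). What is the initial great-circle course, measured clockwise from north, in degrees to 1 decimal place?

243.2°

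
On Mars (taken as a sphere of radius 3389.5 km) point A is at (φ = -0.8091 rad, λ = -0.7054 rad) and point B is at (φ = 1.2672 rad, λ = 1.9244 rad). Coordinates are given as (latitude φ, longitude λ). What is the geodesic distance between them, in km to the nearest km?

Let φ₁ = -0.8091 rad, φ₂ = 1.2672 rad, and Δλ = 2.6298 rad.
cos c = sin φ₁ sin φ₂ + cos φ₁ cos φ₂ cos Δλ = (-0.7237)(0.9543) + (0.6902)(0.2990)(-0.8719) = -0.87046,
so c = arccos(-0.87046) = 2.62693 rad.
Distance = R·c = 3389.5 × 2.6269 ≈ 8904 km.

8904 km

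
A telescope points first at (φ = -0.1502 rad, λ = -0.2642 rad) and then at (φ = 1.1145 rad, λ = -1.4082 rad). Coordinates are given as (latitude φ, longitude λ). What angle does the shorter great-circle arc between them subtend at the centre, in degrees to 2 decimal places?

In radians: φ₁ = -0.1502, φ₂ = 1.1145, Δλ = -65.546° = -1.1440 rad.
cos c = sin φ₁ sin φ₂ + cos φ₁ cos φ₂ cos Δλ = (-0.1496)(0.8977) + (0.9887)(0.4406)(0.4140) = 0.04602,
so c = arccos(0.04602) = 1.52476 rad.
So the angular separation is 87.36°.

87.36°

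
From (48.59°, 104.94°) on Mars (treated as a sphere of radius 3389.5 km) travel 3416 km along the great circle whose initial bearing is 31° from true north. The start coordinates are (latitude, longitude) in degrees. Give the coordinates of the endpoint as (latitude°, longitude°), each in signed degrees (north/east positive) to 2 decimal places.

Angular distance δ = d/R = 3416/3389.5 = 1.00782 rad; initial bearing θ = 0.5411 rad.
sin φ₂ = sin φ₁ cos δ + cos φ₁ sin δ cos θ = (0.7500)(0.5337) + (0.6614)(0.8457)(0.8572) = 0.8797, so φ₂ = 61.61°.
Δλ = atan2(sin θ sin δ cos φ₁, cos δ − sin φ₁ sin φ₂) = atan2(0.2881, -0.1261) = 113.639°.
λ₂ = 104.940° + 113.639° = 218.58° → -141.42° after wrapping to (−180°, 180°].

61.61°, -141.42°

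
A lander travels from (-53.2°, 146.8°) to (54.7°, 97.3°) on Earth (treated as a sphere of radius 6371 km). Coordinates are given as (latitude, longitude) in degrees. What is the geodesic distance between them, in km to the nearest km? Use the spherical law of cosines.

With latitudes φ₁ = -53.200°, φ₂ = 54.700° and longitude difference Δλ = -49.500°:
cos c = sin φ₁ sin φ₂ + cos φ₁ cos φ₂ cos Δλ = (-0.8007)(0.8161) + (0.5990)(0.5779)(0.6494) = -0.42870,
so c = arccos(-0.42870) = 2.01385 rad.
Distance = R·c = 6371 × 2.0139 ≈ 12830 km.

12830 km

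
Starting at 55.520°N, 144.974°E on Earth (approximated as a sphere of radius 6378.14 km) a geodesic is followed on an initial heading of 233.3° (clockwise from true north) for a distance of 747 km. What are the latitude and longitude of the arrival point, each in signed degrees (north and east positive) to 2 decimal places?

51.18°, 136.38°

Angular distance δ = d/R = 747/6378.14 = 0.11712 rad; initial bearing θ = 4.0719 rad.
sin φ₂ = sin φ₁ cos δ + cos φ₁ sin δ cos θ = (0.8243)(0.9931) + (0.5661)(0.1169)(-0.5976) = 0.7791, so φ₂ = 51.18°.
Δλ = atan2(sin θ sin δ cos φ₁, cos δ − sin φ₁ sin φ₂) = atan2(-0.0530, 0.3509) = -8.596°.
λ₂ = 144.974° − 8.596° = 136.38°.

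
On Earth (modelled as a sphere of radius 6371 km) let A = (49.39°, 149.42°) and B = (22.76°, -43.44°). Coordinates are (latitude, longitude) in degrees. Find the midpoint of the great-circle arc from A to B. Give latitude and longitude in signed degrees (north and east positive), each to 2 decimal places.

The central angle between A and B is δ = 1.8666 rad.
With f = 0.5, the slerp weights are sin((1−f)δ)/sin δ = 0.8401 and sin(fδ)/sin δ = 0.8401.
Weighted sum of the unit vectors: (0.8401)·(-0.5604,0.3311,0.7592) + (0.8401)·(0.6696,-0.6341,0.3869) = (0.0917, -0.2545, 0.9627).
Converting back: φ = atan2(z, √(x²+y²)) = 74.31°, λ = atan2(y, x) = -70.18°.

74.31°, -70.18°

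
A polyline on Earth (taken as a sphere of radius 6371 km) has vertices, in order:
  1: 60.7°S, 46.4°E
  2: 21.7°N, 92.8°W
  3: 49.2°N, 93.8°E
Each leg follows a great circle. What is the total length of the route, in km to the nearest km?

26761 km

Leg 1→2: central angle 2.3005 rad, distance 14656.5 km.
Leg 2→3: central angle 1.8999 rad, distance 12104.3 km.
Total: 14656.5 + 12104.3 ≈ 26761 km.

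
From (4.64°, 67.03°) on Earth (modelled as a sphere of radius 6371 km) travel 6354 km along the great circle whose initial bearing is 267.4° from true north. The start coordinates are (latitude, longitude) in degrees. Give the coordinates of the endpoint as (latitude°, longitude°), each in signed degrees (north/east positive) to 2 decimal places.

0.34°, 9.98°

Angular distance δ = d/R = 6354/6371 = 0.99733 rad; initial bearing θ = 4.6670 rad.
sin φ₂ = sin φ₁ cos δ + cos φ₁ sin δ cos θ = (0.0809)(0.5425) + (0.9967)(0.8400)(-0.0454) = 0.0059, so φ₂ = 0.34°.
Δλ = atan2(sin θ sin δ cos φ₁, cos δ − sin φ₁ sin φ₂) = atan2(-0.8364, 0.5421) = -57.053°.
λ₂ = 67.030° − 57.053° = 9.98°.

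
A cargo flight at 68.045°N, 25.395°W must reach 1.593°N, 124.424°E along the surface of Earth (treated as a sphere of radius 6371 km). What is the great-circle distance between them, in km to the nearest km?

11931 km

Let φ₁ = 1.1876 rad, φ₂ = 0.0278 rad, and Δλ = 2.6148 rad.
Haversine: a = sin²(Δφ/2) + cos φ₁ cos φ₂ sin²(Δλ/2) = 0.3002 + (0.3739)(0.9996)(0.9322) = 0.64864.
Central angle c = 2·arcsin(√a) = 1.87265 rad.
Distance = R·c = 6371 × 1.8726 ≈ 11931 km.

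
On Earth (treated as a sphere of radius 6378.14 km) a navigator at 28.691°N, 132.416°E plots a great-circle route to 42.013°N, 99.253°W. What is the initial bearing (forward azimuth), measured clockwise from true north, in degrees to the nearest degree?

With φ₁ = 0.5008, φ₂ = 0.7333, Δλ = 2.2398 rad, the forward-azimuth formula gives
θ = atan2( sin Δλ cos φ₂ , cos φ₁ sin φ₂ − sin φ₁ cos φ₂ cos Δλ ) = atan2(0.5828, 0.8084) = 35.79°.
So the initial bearing is 36°.

36°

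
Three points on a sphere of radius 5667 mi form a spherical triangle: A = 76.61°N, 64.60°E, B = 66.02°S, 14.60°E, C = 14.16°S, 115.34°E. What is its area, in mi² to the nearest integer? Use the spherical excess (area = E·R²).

75993554 mi²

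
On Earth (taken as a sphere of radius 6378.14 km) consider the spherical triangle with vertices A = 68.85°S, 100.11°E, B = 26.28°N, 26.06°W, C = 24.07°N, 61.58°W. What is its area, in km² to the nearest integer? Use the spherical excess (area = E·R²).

49487886 km²

Side lengths (central angles): a = 0.5606, b = 2.3366, c = 2.2191 rad; semiperimeter s = 2.5582.
By l'Huilier's theorem, tan(E/4) = √[tan(s/2) tan((s−a)/2) tan((s−b)/2) tan((s−c)/2)], giving spherical excess E = 1.2165 rad.
Area = E·R² = 1.2165 × (6378.14)² ≈ 49487886 km².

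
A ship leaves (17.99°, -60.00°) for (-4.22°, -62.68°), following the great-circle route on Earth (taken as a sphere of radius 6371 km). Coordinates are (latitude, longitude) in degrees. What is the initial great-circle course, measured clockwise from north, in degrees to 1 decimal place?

With φ₁ = 0.3140, φ₂ = -0.0737, Δλ = -0.0468 rad, the forward-azimuth formula gives
θ = atan2( sin Δλ cos φ₂ , cos φ₁ sin φ₂ − sin φ₁ cos φ₂ cos Δλ ) = atan2(-0.0466, -0.3777) = -172.96°.
Adding 360° brings this into [0°, 360°): 187.0°.

187.0°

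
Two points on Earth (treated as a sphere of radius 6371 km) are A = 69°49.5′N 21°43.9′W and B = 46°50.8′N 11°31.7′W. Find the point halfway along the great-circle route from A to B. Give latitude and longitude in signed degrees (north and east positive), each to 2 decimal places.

58.43°, -14.94°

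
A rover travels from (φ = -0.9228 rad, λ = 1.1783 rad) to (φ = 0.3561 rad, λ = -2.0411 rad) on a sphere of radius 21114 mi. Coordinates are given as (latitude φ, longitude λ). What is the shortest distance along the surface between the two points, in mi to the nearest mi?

With latitudes φ₁ = -52.873°, φ₂ = 20.403° and longitude difference Δλ = 175.542°:
cos c = sin φ₁ sin φ₂ + cos φ₁ cos φ₂ cos Δλ = (-0.7973)(0.3486) + (0.6036)(0.9373)(-0.9970) = -0.84197,
so c = arccos(-0.84197) = 2.57171 rad.
Distance = R·c = 21114 × 2.5717 ≈ 54299 mi.

54299 mi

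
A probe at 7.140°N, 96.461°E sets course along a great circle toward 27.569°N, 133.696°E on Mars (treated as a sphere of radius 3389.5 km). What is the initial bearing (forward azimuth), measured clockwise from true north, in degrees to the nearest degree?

55°

Δλ = 37.235° = 0.6499 rad.
y = sin Δλ · cos φ₂ = (0.6051)(0.8865) = 0.5364
x = cos φ₁ sin φ₂ − sin φ₁ cos φ₂ cos Δλ = (0.9922)(0.4628) − (0.1243)(0.8865)(0.7962) = 0.3715
θ = atan2(y, x) = 55.29°, so the bearing is 55°.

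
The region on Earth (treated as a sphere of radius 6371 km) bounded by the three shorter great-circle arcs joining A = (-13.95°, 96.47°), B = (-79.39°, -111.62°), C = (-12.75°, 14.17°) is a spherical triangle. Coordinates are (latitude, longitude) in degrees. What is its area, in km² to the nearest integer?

Side lengths (central angles): a = 1.4587, b = 1.3898, c = 1.4914 rad; semiperimeter s = 2.1699.
By l'Huilier's theorem, tan(E/4) = √[tan(s/2) tan((s−a)/2) tan((s−b)/2) tan((s−c)/2)], giving spherical excess E = 1.2369 rad.
Area = E·R² = 1.2369 × (6371)² ≈ 50203464 km².

50203464 km²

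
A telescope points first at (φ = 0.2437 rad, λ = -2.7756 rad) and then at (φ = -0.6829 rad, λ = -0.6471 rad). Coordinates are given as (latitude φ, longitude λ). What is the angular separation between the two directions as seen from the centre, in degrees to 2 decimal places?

123.41°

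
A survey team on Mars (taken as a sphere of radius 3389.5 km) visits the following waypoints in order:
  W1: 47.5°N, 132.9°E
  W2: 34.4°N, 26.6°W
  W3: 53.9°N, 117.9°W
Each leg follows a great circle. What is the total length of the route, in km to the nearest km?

9442 km

Leg W1→W2: central angle 1.6766 rad, distance 5682.8 km.
Leg W2→W3: central angle 1.1091 rad, distance 3759.3 km.
Total: 5682.8 + 3759.3 ≈ 9442 km.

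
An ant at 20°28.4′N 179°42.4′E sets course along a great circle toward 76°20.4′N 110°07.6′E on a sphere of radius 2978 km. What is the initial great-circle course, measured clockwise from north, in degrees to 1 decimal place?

345.9°

With φ₁ = 0.3573, φ₂ = 1.3324, Δλ = -1.2144 rad, the forward-azimuth formula gives
θ = atan2( sin Δλ cos φ₂ , cos φ₁ sin φ₂ − sin φ₁ cos φ₂ cos Δλ ) = atan2(-0.2213, 0.8815) = -14.09°.
Adding 360° brings this into [0°, 360°): 345.9°.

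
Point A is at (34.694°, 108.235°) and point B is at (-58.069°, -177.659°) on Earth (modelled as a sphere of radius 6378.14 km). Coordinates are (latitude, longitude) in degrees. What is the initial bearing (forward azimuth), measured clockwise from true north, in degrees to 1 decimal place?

With φ₁ = 0.6055, φ₂ = -1.0135, Δλ = 1.2934 rad, the forward-azimuth formula gives
θ = atan2( sin Δλ cos φ₂ , cos φ₁ sin φ₂ − sin φ₁ cos φ₂ cos Δλ ) = atan2(0.5087, -0.7802) = 146.90°.
So the initial bearing is 146.9°.

146.9°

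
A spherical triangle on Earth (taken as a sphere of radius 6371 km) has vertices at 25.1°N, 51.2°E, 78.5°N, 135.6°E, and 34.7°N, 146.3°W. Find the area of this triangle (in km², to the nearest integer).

2558038 km²

Side lengths (central angles): a = 0.9377, b = 2.0585, c = 1.1226 rad; semiperimeter s = 2.0594.
By l'Huilier's theorem, tan(E/4) = √[tan(s/2) tan((s−a)/2) tan((s−b)/2) tan((s−c)/2)], giving spherical excess E = 0.0630 rad.
Area = E·R² = 0.0630 × (6371)² ≈ 2558038 km².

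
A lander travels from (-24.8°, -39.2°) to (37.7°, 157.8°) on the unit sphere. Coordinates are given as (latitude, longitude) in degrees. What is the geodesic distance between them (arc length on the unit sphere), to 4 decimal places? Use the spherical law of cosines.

2.8035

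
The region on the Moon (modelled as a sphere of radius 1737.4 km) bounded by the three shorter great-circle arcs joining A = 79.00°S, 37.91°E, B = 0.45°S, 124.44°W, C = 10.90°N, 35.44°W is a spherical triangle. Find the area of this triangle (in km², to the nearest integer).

5688097 km²

Side lengths (central angles): a = 1.5551, b = 1.7031, c = 1.7458 rad; semiperimeter s = 2.5020.
By l'Huilier's theorem, tan(E/4) = √[tan(s/2) tan((s−a)/2) tan((s−b)/2) tan((s−c)/2)], giving spherical excess E = 1.8844 rad.
Area = E·R² = 1.8844 × (1737.4)² ≈ 5688097 km².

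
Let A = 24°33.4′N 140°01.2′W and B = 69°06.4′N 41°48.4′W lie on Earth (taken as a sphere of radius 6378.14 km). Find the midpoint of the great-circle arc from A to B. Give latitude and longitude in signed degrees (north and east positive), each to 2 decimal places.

The central angle between A and B is δ = 1.2218 rad.
With f = 0.5, the slerp weights are sin((1−f)δ)/sin δ = 0.6104 and sin(fδ)/sin δ = 0.6104.
Weighted sum of the unit vectors: (0.6104)·(-0.6970,-0.5844,0.4156) + (0.6104)·(0.2658,-0.2377,0.9342) = (-0.2632, -0.5018, 0.8240).
Converting back: φ = atan2(z, √(x²+y²)) = 55.48°, λ = atan2(y, x) = -117.67°.

55.48°, -117.67°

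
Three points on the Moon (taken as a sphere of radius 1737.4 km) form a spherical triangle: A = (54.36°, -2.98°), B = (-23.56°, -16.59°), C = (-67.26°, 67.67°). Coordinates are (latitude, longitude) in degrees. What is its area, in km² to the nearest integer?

Side lengths (central angles): a = 1.1548, b = 2.3116, c = 1.3753 rad; semiperimeter s = 2.4209.
By l'Huilier's theorem, tan(E/4) = √[tan(s/2) tan((s−a)/2) tan((s−b)/2) tan((s−c)/2)], giving spherical excess E = 0.9712 rad.
Area = E·R² = 0.9712 × (1737.4)² ≈ 2931715 km².

2931715 km²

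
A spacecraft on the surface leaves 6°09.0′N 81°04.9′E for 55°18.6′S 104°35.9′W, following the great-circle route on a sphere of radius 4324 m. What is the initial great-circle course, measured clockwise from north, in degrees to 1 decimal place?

Δλ = 174.320° = 3.0425 rad.
y = sin Δλ · cos φ₂ = (0.0990)(0.5691) = 0.0563
x = cos φ₁ sin φ₂ − sin φ₁ cos φ₂ cos Δλ = (0.9942)(-0.8222) − (0.1071)(0.5691)(-0.9951) = -0.7568
θ = atan2(y, x) = 175.74°, so the bearing is 175.7°.

175.7°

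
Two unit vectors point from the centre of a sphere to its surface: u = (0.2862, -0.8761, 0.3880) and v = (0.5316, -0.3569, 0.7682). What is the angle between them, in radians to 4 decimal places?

u·v = 0.7629; |u| = 1.0000, |v| = 1.0001.
cos θ = (u·v)/(|u||v|) = 0.7628, so θ = 0.7031 rad.

0.7031 rad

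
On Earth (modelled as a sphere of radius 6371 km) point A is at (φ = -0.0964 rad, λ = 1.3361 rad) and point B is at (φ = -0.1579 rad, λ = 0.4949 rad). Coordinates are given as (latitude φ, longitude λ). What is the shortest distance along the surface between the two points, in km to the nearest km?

With latitudes φ₁ = -5.523°, φ₂ = -9.047° and longitude difference Δλ = -48.197°:
Haversine: a = sin²(Δφ/2) + cos φ₁ cos φ₂ sin²(Δλ/2) = 0.0009 + (0.9954)(0.9876)(0.1667) = 0.16482.
Central angle c = 2·arcsin(√a) = 0.83611 rad.
Distance = R·c = 6371 × 0.8361 ≈ 5327 km.

5327 km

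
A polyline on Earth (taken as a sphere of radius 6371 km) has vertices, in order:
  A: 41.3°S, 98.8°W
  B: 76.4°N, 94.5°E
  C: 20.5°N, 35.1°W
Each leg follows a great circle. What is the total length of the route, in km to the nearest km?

24785 km

Leg A→B: central angle 2.5208 rad, distance 16060.0 km.
Leg B→C: central angle 1.3694 rad, distance 8724.7 km.
Total: 16060.0 + 8724.7 ≈ 24785 km.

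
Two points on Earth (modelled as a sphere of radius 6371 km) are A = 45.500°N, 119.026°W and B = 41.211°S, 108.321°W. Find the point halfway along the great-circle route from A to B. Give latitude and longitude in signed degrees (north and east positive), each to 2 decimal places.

2.15°, -113.48°

Central angle δ = 1.5226 rad. Interpolating on the sphere with fraction f = 0.5:
P = [sin((1−f)δ)·A + sin(fδ)·B] / sin δ = 0.6907·A + 0.6907·B in Cartesian coordinates,
giving P = (-0.3982, -0.9165, 0.0376), i.e. latitude 2.15°, longitude -113.48°.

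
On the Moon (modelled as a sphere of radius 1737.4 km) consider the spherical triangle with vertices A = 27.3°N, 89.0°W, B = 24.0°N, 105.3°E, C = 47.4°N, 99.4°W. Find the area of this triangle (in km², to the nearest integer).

Side lengths (central angles): a = 1.8363, b = 0.3785, c = 2.2144 rad; semiperimeter s = 2.2146.
By l'Huilier's theorem, tan(E/4) = √[tan(s/2) tan((s−a)/2) tan((s−b)/2) tan((s−c)/2)], giving spherical excess E = 0.0283 rad.
Area = E·R² = 0.0283 × (1737.4)² ≈ 85326 km².

85326 km²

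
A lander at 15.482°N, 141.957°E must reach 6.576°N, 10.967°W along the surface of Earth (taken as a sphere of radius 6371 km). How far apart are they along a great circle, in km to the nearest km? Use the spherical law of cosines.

In radians: φ₁ = 0.2702, φ₂ = 0.1148, Δλ = -152.924° = -2.6690 rad.
cos c = sin φ₁ sin φ₂ + cos φ₁ cos φ₂ cos Δλ = (0.2669)(0.1145) + (0.9637)(0.9934)(-0.8904) = -0.82188,
so c = arccos(-0.82188) = 2.53550 rad.
Distance = R·c = 6371 × 2.5355 ≈ 16154 km.

16154 km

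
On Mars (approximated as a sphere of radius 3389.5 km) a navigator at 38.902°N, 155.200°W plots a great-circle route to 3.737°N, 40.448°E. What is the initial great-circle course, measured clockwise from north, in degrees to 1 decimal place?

337.6°

Δλ = -164.352° = -2.8685 rad.
y = sin Δλ · cos φ₂ = (-0.2697)(0.9979) = -0.2692
x = cos φ₁ sin φ₂ − sin φ₁ cos φ₂ cos Δλ = (0.7782)(0.0652) − (0.6280)(0.9979)(-0.9629) = 0.6542
θ = atan2(y, x) = -22.36°; adding 360° gives 337.6°.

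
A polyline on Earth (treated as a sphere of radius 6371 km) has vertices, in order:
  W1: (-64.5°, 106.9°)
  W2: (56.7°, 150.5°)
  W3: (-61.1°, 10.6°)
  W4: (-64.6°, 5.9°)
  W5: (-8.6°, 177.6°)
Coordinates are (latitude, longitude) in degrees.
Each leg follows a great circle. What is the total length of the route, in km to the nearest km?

43977 km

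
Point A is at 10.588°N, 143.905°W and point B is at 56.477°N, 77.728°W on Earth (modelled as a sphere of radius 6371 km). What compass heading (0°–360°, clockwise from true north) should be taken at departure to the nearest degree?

Δλ = 66.177° = 1.1550 rad.
y = sin Δλ · cos φ₂ = (0.9148)(0.5523) = 0.5052
x = cos φ₁ sin φ₂ − sin φ₁ cos φ₂ cos Δλ = (0.9830)(0.8337) − (0.1837)(0.5523)(0.4039) = 0.7785
θ = atan2(y, x) = 32.98°, so the bearing is 33°.

33°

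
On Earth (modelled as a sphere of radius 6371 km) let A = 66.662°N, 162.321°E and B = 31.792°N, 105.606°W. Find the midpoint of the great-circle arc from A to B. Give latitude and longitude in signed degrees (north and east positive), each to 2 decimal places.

The central angle between A and B is δ = 1.0797 rad.
With f = 0.5, the slerp weights are sin((1−f)δ)/sin δ = 0.5829 and sin(fδ)/sin δ = 0.5829.
Weighted sum of the unit vectors: (0.5829)·(-0.3774,0.1203,0.9182) + (0.5829)·(-0.2287,-0.8186,0.5268) = (-0.3533, -0.4071, 0.8423).
Converting back: φ = atan2(z, √(x²+y²)) = 57.38°, λ = atan2(y, x) = -130.96°.

57.38°, -130.96°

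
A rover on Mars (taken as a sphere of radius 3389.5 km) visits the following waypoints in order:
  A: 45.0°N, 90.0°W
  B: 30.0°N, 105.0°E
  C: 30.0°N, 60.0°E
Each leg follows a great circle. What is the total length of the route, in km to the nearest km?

8429 km

Leg A→B: central angle 1.8111 rad, distance 6138.6 km.
Leg B→C: central angle 0.6756 rad, distance 2290.0 km.
Total: 6138.6 + 2290.0 ≈ 8429 km.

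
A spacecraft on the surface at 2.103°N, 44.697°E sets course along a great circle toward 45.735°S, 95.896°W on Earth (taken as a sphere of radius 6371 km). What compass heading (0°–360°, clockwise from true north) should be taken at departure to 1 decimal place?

212.5°

With φ₁ = 0.0367, φ₂ = -0.7982, Δλ = -2.4538 rad, the forward-azimuth formula gives
θ = atan2( sin Δλ cos φ₂ , cos φ₁ sin φ₂ − sin φ₁ cos φ₂ cos Δλ ) = atan2(-0.4431, -0.6958) = -147.51°.
Adding 360° brings this into [0°, 360°): 212.5°.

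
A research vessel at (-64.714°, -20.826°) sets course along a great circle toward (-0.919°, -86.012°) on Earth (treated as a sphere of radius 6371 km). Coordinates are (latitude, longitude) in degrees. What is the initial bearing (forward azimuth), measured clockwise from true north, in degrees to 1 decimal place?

292.3°

Δλ = -65.186° = -1.1377 rad.
y = sin Δλ · cos φ₂ = (-0.9077)(0.9999) = -0.9076
x = cos φ₁ sin φ₂ − sin φ₁ cos φ₂ cos Δλ = (0.4271)(-0.0160) − (-0.9042)(0.9999)(0.4197) = 0.3726
θ = atan2(y, x) = -67.68°; adding 360° gives 292.3°.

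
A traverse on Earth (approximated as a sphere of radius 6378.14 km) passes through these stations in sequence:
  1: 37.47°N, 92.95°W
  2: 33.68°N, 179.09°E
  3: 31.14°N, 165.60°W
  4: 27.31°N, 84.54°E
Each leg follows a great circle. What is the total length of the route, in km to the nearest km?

19282 km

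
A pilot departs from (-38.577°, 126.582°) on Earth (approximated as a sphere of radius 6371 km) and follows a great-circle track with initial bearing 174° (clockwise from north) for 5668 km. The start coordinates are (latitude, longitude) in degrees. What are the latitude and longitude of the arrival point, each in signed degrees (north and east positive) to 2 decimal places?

-85.30°, -150.78°

Angular distance δ = d/R = 5668/6371 = 0.88966 rad; initial bearing θ = 3.0369 rad.
sin φ₂ = sin φ₁ cos δ + cos φ₁ sin δ cos θ = (-0.6236)(0.6297) + (0.7818)(0.7769)(-0.9945) = -0.9966, so φ₂ = -85.30°.
Δλ = atan2(sin θ sin δ cos φ₁, cos δ − sin φ₁ sin φ₂) = atan2(0.0635, 0.0082) = 82.634°.
λ₂ = 126.582° + 82.634° = 209.22° → -150.78° after wrapping to (−180°, 180°].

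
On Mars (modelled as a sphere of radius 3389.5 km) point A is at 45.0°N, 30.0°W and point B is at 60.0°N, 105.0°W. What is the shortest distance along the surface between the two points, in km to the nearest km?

In radians: φ₁ = 0.7854, φ₂ = 1.0472, Δλ = -75.000° = -1.3090 rad.
cos c = sin φ₁ sin φ₂ + cos φ₁ cos φ₂ cos Δλ = (0.7071)(0.8660) + (0.7071)(0.5000)(0.2588) = 0.70388,
so c = arccos(0.70388) = 0.78995 rad.
Distance = R·c = 3389.5 × 0.7900 ≈ 2678 km.

2678 km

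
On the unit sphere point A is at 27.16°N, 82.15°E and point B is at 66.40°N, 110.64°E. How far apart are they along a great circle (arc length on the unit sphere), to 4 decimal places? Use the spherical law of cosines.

0.7505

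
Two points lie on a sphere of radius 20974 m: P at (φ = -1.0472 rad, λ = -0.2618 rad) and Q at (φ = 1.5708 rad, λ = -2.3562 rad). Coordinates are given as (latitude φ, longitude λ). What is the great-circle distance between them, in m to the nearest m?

54910 m

With latitudes φ₁ = -60.000°, φ₂ = 90.000° and longitude difference Δλ = -120.000°:
Haversine: a = sin²(Δφ/2) + cos φ₁ cos φ₂ sin²(Δλ/2) = 0.9330 + (0.5000)(-0.0000)(0.7500) = 0.93301.
Central angle c = 2·arcsin(√a) = 2.61799 rad.
Distance = R·c = 20974 × 2.6180 ≈ 54910 m.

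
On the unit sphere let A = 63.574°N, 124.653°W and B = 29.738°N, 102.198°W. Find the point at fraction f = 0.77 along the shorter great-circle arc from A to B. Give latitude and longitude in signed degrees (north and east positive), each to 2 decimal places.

37.81°, -105.23°

The central angle between A and B is δ = 0.6413 rad.
With f = 0.77, the slerp weights are sin((1−f)δ)/sin δ = 0.2457 and sin(fδ)/sin δ = 0.7923.
Weighted sum of the unit vectors: (0.2457)·(-0.2531,-0.3661,0.8955) + (0.7923)·(-0.1835,-0.8487,0.4960) = (-0.2075, -0.7623, 0.6130).
Converting back: φ = atan2(z, √(x²+y²)) = 37.81°, λ = atan2(y, x) = -105.23°.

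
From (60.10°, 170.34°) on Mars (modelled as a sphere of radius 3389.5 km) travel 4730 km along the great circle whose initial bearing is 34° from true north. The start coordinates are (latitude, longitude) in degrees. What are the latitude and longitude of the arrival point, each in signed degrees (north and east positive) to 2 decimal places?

Angular distance δ = d/R = 4730/3389.5 = 1.39549 rad; initial bearing θ = 0.5934 rad.
sin φ₂ = sin φ₁ cos δ + cos φ₁ sin δ cos θ = (0.8669)(0.1744) + (0.4985)(0.9847)(0.8290) = 0.5581, so φ₂ = 33.93°.
Δλ = atan2(sin θ sin δ cos φ₁, cos δ − sin φ₁ sin φ₂) = atan2(0.2745, -0.3094) = 138.425°.
λ₂ = 170.340° + 138.425° = 308.77° → -51.23° after wrapping to (−180°, 180°].

33.93°, -51.23°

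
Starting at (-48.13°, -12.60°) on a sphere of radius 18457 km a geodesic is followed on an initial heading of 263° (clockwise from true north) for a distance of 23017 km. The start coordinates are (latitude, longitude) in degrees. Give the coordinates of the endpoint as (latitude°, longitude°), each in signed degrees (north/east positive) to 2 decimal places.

-18.30°, -94.96°

Angular distance δ = d/R = 23017/18457 = 1.24706 rad; initial bearing θ = 4.5902 rad.
sin φ₂ = sin φ₁ cos δ + cos φ₁ sin δ cos θ = (-0.7447)(0.3181) + (0.6674)(0.9481)(-0.1219) = -0.3140, so φ₂ = -18.30°.
Δλ = atan2(sin θ sin δ cos φ₁, cos δ − sin φ₁ sin φ₂) = atan2(-0.6281, 0.0843) = -82.356°.
λ₂ = -12.600° − 82.356° = -94.96°.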